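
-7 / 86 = -0.08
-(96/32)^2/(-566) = 9/566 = 0.02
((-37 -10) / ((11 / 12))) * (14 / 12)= -658 / 11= -59.82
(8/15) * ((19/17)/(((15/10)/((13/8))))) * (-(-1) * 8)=3952/765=5.17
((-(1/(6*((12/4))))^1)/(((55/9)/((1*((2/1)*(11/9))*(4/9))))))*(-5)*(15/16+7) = 127/324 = 0.39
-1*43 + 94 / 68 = -1415 / 34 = -41.62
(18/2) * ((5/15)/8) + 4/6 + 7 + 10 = 433/24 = 18.04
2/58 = 1/29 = 0.03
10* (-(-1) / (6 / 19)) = 95 / 3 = 31.67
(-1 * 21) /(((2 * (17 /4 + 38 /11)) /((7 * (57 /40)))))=-30723 /2260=-13.59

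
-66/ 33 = -2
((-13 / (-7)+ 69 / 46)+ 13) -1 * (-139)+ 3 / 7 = 2181 / 14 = 155.79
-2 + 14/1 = 12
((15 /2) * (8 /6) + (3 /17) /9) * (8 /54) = 2044 /1377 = 1.48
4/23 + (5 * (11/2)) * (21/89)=27277/4094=6.66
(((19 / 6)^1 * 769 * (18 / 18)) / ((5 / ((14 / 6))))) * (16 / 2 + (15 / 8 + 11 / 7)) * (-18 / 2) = -117070.64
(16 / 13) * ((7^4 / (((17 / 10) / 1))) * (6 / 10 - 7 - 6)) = -4763584 / 221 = -21554.68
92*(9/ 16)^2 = 1863/ 64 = 29.11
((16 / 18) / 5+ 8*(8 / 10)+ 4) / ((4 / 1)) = 119 / 45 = 2.64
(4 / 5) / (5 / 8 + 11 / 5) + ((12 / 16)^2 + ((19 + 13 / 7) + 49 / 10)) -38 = -721213 / 63280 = -11.40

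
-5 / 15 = -1 / 3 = -0.33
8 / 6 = 1.33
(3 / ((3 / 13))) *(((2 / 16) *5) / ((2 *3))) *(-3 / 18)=-65 / 288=-0.23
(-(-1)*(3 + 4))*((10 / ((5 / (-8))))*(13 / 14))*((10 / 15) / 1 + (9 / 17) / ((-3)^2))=-3848 / 51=-75.45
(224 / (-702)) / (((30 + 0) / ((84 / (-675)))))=1568 / 1184625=0.00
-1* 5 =-5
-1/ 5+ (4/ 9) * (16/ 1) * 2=631/ 45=14.02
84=84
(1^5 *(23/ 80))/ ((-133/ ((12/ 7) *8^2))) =-1104/ 4655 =-0.24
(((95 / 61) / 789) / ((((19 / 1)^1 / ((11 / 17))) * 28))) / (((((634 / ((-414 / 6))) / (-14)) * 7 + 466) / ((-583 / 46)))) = -32065 / 495927504856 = -0.00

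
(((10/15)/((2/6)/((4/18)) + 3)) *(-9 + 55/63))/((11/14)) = -4096/2673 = -1.53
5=5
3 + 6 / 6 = 4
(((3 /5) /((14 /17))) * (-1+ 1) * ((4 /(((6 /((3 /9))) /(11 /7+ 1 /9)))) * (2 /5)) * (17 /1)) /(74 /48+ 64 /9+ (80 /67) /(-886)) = 0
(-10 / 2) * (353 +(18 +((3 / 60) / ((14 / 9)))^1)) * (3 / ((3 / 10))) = -519445 / 28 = -18551.61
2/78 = 1/39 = 0.03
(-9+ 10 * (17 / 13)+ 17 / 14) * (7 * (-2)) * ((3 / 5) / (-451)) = 2889 / 29315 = 0.10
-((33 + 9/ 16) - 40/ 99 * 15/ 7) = -120847/ 3696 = -32.70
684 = 684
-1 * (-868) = 868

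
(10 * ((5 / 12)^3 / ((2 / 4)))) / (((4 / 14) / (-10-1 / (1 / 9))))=-83125 / 864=-96.21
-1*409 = -409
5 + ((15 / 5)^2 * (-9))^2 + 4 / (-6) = 19696 / 3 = 6565.33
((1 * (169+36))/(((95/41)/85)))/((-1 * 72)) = -142885/1368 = -104.45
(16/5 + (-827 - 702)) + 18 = -7539/5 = -1507.80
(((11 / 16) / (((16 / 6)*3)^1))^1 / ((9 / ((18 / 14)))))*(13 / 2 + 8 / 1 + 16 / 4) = 407 / 1792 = 0.23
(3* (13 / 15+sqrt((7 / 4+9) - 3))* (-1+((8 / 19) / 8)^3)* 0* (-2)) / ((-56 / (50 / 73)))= 0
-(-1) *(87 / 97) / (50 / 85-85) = -1479 / 139195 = -0.01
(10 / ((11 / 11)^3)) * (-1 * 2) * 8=-160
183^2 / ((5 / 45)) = 301401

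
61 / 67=0.91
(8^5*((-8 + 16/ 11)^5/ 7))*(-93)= 5230387915.97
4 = 4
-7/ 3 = -2.33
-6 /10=-3 /5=-0.60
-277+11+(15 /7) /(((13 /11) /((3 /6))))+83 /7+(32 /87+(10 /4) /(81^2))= -4378278829 /17314479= -252.87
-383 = -383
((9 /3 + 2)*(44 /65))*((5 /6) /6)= 55 /117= 0.47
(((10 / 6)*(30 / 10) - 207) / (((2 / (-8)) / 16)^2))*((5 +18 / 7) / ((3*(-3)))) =43851776 / 63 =696059.94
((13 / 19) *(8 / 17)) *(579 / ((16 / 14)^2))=368823 / 2584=142.73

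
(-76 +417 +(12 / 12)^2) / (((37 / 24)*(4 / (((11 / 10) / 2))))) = 5643 / 185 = 30.50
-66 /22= -3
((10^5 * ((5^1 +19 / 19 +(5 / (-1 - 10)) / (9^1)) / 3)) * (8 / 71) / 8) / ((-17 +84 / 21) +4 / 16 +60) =59.12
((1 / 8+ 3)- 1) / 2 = 1.06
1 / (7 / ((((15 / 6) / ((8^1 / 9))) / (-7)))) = -0.06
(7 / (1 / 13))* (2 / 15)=182 / 15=12.13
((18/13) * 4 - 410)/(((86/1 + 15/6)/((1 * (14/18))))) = -73612/20709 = -3.55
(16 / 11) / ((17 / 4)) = 64 / 187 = 0.34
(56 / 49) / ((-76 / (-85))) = 170 / 133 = 1.28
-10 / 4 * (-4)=10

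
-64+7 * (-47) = -393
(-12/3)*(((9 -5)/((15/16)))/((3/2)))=-512/45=-11.38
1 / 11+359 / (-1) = -3948 / 11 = -358.91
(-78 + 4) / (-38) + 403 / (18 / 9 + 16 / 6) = 23489 / 266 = 88.30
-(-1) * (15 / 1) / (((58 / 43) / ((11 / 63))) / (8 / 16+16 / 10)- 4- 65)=-2365 / 10299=-0.23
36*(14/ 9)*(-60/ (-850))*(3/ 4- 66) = -21924/ 85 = -257.93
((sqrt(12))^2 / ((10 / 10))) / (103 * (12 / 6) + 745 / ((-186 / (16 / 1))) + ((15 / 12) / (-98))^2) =171489024 / 2028059797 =0.08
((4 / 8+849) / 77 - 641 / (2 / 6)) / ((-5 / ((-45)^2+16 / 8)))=596835961 / 770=775111.64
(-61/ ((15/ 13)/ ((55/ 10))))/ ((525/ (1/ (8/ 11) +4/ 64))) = -200629/ 252000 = -0.80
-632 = -632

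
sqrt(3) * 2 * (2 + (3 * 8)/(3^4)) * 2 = 248 * sqrt(3)/27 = 15.91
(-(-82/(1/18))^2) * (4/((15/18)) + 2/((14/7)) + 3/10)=-66446568/5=-13289313.60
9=9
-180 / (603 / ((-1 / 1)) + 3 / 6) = 72 / 241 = 0.30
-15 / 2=-7.50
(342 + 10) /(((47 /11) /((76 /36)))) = 73568 /423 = 173.92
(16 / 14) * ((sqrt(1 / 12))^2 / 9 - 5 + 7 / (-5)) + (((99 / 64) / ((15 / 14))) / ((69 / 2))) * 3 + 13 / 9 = -284851 / 49680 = -5.73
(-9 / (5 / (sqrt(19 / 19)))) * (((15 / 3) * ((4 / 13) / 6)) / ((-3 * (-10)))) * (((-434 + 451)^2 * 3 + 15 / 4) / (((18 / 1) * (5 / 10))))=-387 / 260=-1.49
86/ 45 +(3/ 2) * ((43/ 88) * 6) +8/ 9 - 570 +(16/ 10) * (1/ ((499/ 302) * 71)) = -8773176949/ 15588760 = -562.79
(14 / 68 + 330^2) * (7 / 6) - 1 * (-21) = 25922533 / 204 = 127071.24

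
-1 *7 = -7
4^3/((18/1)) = 32/9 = 3.56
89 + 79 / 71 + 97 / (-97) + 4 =6611 / 71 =93.11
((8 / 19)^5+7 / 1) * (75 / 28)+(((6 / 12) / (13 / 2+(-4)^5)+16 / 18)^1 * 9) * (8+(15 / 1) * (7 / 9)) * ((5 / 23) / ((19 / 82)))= 323820612067549 / 1947016070076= 166.32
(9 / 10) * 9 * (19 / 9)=171 / 10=17.10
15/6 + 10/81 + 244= 246.62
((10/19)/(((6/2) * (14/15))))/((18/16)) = 0.17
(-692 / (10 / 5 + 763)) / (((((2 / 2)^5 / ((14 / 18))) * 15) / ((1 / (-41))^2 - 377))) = 3069817184 / 173605275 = 17.68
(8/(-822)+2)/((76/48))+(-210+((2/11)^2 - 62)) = -85263612/314963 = -270.71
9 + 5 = 14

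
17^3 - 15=4898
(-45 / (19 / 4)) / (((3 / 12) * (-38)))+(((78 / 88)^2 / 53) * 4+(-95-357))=-4175904343 / 9260372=-450.94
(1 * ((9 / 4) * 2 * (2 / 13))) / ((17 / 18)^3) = 52488 / 63869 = 0.82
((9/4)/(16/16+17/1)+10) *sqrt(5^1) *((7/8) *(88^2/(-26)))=-68607 *sqrt(5)/26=-5900.38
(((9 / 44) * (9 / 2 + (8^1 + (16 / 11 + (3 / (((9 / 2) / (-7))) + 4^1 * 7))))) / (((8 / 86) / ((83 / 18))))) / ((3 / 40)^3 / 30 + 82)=87833090000 / 19050243267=4.61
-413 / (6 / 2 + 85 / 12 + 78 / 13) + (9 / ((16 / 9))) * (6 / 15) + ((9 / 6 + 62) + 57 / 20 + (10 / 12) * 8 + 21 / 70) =49.66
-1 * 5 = -5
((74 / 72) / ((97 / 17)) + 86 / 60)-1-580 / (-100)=111979 / 17460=6.41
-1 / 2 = -0.50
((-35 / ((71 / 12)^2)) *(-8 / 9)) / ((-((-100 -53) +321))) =-80 / 15123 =-0.01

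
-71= -71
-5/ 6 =-0.83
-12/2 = -6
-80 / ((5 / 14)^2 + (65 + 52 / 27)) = -423360 / 354847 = -1.19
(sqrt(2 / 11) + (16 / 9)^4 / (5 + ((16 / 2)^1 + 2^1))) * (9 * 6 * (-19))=-2490368 / 3645 - 1026 * sqrt(22) / 11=-1120.72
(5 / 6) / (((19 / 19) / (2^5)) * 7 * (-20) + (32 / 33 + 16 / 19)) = -4180 / 12857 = -0.33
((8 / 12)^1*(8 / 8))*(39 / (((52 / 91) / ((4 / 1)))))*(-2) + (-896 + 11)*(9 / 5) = -1957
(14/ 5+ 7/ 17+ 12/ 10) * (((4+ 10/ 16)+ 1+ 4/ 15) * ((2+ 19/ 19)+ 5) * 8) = 28280/ 17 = 1663.53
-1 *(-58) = 58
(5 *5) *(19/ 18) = 475/ 18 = 26.39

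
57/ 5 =11.40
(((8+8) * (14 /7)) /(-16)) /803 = -2 /803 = -0.00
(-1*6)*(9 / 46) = -27 / 23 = -1.17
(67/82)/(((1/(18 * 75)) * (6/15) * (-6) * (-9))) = 8375/164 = 51.07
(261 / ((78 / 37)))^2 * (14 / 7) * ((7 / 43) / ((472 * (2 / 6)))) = 217601181 / 6860048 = 31.72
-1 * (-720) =720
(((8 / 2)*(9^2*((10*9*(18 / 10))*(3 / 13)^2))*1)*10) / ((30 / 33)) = 5196312 / 169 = 30747.41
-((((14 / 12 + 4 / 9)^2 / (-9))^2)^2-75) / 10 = 5422146854022239 / 723019613391360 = 7.50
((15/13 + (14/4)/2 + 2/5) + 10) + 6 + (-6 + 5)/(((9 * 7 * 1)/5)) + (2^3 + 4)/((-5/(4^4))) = -1949795/3276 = -595.18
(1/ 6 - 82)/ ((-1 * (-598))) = -491/ 3588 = -0.14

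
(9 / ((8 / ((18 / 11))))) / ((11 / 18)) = 729 / 242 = 3.01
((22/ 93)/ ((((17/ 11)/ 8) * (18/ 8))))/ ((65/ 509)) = 3941696/ 924885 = 4.26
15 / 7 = 2.14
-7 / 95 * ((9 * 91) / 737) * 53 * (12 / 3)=-1215396 / 70015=-17.36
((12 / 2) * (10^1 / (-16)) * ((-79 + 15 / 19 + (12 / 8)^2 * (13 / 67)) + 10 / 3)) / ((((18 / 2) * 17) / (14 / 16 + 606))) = 27604437625 / 24930432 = 1107.26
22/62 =11/31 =0.35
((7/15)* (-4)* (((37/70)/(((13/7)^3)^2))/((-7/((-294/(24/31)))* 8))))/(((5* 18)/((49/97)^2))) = -2267993774221/4904868155148000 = -0.00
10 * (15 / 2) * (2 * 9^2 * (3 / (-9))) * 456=-1846800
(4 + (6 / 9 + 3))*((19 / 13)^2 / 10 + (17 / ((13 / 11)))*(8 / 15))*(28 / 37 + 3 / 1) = 127812863 / 562770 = 227.11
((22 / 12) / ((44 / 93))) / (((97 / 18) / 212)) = 14787 / 97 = 152.44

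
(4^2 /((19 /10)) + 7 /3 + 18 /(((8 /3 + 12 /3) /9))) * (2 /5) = 19981 /1425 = 14.02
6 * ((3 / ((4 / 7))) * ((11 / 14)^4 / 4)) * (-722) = -2166.94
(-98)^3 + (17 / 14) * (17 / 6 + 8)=-79059023 / 84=-941178.85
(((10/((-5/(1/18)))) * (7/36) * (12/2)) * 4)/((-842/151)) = 1057/11367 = 0.09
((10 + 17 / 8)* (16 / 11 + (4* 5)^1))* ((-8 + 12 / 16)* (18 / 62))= -1493703 / 2728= -547.55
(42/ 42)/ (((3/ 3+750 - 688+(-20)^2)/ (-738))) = -738/ 463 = -1.59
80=80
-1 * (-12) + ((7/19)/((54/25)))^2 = 12662737/1052676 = 12.03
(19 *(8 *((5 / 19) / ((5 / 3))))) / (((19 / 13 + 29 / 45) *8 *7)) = 1755 / 8624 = 0.20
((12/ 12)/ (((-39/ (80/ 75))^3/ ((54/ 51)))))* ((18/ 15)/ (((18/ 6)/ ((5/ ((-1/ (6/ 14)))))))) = 16384/ 882370125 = 0.00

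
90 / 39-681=-8823 / 13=-678.69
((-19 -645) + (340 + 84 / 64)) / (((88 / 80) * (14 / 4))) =-25815 / 308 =-83.81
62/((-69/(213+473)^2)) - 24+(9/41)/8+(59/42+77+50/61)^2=-5157284874621667/12379409784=-416601.84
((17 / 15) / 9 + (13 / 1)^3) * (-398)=-118051576 / 135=-874456.12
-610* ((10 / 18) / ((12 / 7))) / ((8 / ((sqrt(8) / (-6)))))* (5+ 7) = 10675* sqrt(2) / 108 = 139.78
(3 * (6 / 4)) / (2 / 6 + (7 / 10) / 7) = 135 / 13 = 10.38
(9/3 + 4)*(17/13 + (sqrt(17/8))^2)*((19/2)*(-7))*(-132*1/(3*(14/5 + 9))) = 18280185/3068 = 5958.34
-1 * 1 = -1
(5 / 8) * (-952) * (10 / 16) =-2975 / 8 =-371.88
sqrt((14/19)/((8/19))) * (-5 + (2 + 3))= 0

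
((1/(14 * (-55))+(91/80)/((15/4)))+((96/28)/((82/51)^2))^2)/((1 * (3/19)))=13.05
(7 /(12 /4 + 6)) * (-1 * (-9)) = 7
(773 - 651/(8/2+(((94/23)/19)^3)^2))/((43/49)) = 833040477094791463393/1197920021031777356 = 695.41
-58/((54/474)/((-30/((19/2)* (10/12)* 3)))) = 36656/57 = 643.09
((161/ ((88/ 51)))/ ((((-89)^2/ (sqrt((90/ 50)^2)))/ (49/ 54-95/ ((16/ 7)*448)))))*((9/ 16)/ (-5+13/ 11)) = -26419479/ 10382213120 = -0.00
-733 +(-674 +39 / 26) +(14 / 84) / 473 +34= -1946158 / 1419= -1371.50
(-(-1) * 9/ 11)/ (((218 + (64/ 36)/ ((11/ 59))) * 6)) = 27/ 45052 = 0.00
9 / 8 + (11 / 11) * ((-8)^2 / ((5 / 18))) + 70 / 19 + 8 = 184839 / 760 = 243.21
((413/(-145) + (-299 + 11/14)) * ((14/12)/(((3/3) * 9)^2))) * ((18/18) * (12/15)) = -203719/58725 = -3.47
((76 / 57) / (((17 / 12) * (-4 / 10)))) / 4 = -10 / 17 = -0.59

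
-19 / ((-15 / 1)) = 19 / 15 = 1.27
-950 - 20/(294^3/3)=-2011797905/2117682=-950.00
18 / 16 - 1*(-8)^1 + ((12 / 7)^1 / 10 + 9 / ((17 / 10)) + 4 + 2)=98011 / 4760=20.59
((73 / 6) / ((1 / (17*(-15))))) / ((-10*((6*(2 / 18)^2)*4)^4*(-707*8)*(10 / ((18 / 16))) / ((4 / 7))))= -5935664529 / 12973506560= -0.46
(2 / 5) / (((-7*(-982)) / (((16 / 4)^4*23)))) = 5888 / 17185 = 0.34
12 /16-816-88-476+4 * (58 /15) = -81827 /60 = -1363.78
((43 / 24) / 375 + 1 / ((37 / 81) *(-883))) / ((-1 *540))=-675853 / 158781060000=-0.00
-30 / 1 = -30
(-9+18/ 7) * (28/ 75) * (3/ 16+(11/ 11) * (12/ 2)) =-297/ 20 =-14.85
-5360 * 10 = -53600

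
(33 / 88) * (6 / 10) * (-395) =-711 / 8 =-88.88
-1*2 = -2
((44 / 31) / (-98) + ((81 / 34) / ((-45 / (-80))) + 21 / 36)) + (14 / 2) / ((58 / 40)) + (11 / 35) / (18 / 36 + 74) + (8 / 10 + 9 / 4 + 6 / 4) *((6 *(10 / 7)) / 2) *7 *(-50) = -6815.36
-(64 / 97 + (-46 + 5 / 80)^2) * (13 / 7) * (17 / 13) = -891109553 / 173824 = -5126.50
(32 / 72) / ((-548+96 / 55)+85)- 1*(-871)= 198867371 / 228321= 871.00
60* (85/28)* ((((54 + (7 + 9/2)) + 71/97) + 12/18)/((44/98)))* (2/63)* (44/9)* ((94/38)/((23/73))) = 113548087250/3433509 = 33070.57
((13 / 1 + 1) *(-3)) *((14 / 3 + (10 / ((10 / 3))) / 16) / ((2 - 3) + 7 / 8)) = 1631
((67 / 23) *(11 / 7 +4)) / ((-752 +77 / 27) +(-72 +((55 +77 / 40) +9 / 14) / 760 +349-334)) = -0.02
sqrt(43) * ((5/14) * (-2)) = -5 * sqrt(43)/7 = -4.68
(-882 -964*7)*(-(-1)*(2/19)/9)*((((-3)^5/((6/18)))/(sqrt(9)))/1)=412020/19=21685.26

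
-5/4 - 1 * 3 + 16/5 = -21/20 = -1.05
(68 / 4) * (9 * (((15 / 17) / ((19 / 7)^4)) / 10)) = 64827 / 260642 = 0.25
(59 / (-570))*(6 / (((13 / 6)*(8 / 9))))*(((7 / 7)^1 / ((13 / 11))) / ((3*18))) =-649 / 128440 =-0.01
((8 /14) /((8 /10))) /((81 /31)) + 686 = 389117 /567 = 686.27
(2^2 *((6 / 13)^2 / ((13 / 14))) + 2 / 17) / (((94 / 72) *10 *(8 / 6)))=521991 / 8777015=0.06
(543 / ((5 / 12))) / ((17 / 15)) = 19548 / 17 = 1149.88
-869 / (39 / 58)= -1292.36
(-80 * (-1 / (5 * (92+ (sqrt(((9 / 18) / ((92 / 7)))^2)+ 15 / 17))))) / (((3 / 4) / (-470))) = -18818048 / 174393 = -107.91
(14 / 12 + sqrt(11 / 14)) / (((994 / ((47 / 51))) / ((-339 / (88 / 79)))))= -419569 / 1274592 - 419569* sqrt(154) / 20818336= -0.58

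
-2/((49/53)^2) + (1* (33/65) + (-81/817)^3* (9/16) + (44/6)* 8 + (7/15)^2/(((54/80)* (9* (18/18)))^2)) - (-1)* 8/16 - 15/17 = 694572034473092673436783/12302564396094740935440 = 56.46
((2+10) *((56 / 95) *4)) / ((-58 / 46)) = -22.44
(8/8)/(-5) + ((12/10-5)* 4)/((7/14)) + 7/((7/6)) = -123/5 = -24.60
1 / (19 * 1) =1 / 19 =0.05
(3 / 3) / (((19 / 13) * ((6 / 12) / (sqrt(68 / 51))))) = 52 * sqrt(3) / 57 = 1.58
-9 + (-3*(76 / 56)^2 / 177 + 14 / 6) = -232363 / 34692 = -6.70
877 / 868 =1.01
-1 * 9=-9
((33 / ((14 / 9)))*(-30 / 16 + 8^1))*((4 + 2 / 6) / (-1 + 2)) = 9009 / 16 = 563.06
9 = 9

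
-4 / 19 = -0.21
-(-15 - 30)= 45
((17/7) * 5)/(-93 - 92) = -17/259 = -0.07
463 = 463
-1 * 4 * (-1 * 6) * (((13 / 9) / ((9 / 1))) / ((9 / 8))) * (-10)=-8320 / 243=-34.24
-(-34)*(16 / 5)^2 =8704 / 25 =348.16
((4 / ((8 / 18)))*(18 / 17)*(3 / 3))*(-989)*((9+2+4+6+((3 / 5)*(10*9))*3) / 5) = -344939.93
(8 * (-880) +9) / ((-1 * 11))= 7031 / 11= 639.18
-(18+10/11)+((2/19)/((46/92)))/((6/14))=-11548/627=-18.42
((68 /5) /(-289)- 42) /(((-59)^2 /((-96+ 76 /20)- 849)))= 16819244 /1479425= 11.37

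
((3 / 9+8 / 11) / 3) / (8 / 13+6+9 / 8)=104 / 2277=0.05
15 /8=1.88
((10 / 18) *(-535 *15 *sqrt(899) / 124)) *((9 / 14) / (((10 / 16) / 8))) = -64200 *sqrt(899) / 217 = -8870.64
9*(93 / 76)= 837 / 76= 11.01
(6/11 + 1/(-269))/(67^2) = 1603/13282951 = 0.00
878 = 878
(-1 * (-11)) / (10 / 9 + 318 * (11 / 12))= 198 / 5267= 0.04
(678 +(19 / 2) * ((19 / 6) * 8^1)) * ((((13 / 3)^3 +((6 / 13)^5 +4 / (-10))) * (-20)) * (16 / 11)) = -5007398115584 / 2313441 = -2164480.58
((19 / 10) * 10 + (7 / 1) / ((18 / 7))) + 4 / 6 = 403 / 18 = 22.39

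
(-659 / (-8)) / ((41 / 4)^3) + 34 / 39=2548922 / 2687919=0.95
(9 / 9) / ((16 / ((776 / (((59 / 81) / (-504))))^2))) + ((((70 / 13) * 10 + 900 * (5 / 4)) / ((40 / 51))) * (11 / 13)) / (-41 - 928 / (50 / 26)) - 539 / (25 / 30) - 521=1849977520537746610521 / 102668196280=18018993101.74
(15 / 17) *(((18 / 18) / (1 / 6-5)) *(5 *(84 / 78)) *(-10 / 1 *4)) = 252000 / 6409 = 39.32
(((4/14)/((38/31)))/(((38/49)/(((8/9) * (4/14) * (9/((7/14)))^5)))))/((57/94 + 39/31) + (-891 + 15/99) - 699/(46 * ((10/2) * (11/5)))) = -57580180846848/355448621059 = -161.99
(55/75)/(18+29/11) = 121/3405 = 0.04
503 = 503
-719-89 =-808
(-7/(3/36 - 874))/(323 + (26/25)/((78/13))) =3150/127091953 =0.00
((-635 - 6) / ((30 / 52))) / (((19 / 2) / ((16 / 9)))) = -207.92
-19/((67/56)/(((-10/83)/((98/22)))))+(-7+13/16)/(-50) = 17229773/31141600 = 0.55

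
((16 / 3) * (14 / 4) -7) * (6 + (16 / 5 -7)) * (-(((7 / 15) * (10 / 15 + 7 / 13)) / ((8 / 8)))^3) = -2742069253 / 600604875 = -4.57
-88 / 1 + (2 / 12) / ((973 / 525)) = -24439 / 278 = -87.91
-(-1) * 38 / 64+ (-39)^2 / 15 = 101.99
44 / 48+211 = 2543 / 12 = 211.92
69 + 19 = 88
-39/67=-0.58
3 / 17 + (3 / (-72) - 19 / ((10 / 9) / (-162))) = 5651483 / 2040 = 2770.33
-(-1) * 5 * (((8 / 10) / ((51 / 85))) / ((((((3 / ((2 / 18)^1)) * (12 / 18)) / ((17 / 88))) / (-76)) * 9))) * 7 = -11305 / 2673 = -4.23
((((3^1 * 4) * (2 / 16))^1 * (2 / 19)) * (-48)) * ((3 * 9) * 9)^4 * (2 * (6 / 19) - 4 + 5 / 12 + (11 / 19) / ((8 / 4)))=25397737576884 / 361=70353843703.28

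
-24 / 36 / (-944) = 1 / 1416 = 0.00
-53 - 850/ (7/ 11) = -9721/ 7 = -1388.71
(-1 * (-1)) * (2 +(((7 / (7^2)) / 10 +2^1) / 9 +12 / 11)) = 7657 / 2310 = 3.31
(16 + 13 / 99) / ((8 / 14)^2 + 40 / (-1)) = -78253 / 192456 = -0.41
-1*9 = -9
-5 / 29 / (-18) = 5 / 522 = 0.01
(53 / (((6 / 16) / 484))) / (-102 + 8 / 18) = -307824 / 457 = -673.58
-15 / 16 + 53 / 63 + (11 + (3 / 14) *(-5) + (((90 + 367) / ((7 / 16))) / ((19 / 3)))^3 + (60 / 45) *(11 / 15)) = 2533288201474091 / 564632880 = 4486611.20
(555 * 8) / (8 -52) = -1110 / 11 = -100.91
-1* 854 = -854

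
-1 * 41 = -41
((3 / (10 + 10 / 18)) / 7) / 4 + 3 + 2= 13327 / 2660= 5.01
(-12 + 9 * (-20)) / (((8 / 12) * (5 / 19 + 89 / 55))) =-153.08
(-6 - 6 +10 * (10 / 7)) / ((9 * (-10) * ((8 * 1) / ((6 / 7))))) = -2 / 735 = -0.00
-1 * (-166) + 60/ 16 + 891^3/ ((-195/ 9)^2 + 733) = 12735937547/ 21644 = 588428.09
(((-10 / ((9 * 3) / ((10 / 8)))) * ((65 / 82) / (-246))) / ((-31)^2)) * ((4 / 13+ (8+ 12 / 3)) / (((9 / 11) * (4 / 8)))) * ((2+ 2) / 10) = 22000 / 1177656489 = 0.00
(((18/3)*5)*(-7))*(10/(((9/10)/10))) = -70000/3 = -23333.33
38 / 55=0.69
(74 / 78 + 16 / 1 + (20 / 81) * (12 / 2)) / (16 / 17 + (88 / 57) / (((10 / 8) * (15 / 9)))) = 52237175 / 4767984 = 10.96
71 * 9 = 639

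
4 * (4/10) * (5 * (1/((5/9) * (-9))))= -8/5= -1.60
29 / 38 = 0.76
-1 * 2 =-2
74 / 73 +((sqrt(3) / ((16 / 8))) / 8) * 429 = 47.45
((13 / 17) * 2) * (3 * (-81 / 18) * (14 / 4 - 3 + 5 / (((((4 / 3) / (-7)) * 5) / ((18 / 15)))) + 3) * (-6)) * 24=-707616 / 85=-8324.89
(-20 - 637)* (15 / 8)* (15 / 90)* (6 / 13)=-9855 / 104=-94.76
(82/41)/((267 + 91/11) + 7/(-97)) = 0.01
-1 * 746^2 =-556516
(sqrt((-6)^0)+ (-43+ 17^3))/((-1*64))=-4871/64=-76.11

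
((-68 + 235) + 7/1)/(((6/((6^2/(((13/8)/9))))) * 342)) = 4176/247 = 16.91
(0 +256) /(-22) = -128 /11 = -11.64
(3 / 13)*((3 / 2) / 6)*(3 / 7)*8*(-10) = -180 / 91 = -1.98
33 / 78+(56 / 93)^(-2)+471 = 19331413 / 40768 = 474.18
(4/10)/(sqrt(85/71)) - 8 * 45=-360 + 2 * sqrt(6035)/425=-359.63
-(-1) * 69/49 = 69/49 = 1.41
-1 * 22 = -22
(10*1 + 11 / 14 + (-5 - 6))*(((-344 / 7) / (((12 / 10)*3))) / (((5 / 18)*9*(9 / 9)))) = 172 / 147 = 1.17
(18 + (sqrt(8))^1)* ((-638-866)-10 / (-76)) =-514323 / 19-57147* sqrt(2) / 19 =-31323.21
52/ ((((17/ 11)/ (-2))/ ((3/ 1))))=-3432/ 17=-201.88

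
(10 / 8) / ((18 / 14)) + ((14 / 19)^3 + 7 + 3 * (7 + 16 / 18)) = 7911185 / 246924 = 32.04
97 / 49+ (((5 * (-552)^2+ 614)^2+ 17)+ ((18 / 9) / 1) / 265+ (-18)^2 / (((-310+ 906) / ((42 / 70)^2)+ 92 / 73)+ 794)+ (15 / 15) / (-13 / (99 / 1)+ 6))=2015637360789757433280207 / 867693006215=2322984449975.29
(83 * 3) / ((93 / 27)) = 2241 / 31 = 72.29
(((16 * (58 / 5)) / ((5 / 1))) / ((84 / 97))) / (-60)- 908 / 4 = -1793251 / 7875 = -227.71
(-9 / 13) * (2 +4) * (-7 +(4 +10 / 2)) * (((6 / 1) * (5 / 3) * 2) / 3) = -720 / 13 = -55.38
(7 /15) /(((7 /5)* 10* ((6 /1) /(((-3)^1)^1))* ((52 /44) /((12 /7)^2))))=-132 /3185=-0.04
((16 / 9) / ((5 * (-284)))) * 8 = -32 / 3195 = -0.01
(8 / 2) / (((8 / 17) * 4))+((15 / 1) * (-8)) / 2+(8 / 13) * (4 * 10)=-3459 / 104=-33.26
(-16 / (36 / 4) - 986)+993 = 47 / 9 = 5.22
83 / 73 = 1.14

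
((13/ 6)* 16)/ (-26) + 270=806/ 3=268.67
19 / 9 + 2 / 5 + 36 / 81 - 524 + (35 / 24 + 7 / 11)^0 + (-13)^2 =-15797 / 45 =-351.04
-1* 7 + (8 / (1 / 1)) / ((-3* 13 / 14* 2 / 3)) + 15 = 48 / 13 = 3.69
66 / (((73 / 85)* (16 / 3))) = 8415 / 584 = 14.41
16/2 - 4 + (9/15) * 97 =311/5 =62.20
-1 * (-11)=11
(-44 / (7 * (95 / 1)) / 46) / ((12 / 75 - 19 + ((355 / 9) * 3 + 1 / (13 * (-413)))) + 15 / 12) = -0.00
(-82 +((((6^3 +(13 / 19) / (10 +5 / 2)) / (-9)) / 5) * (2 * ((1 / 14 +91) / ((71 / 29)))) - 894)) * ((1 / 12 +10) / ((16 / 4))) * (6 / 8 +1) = -11424828349 / 1942560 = -5881.33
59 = 59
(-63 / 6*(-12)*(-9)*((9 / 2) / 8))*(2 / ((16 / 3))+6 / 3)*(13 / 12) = -420147 / 256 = -1641.20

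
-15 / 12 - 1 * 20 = -85 / 4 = -21.25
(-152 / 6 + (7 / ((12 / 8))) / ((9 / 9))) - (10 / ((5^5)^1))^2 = -20.67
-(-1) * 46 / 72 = 23 / 36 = 0.64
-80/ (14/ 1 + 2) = -5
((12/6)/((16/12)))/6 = 1/4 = 0.25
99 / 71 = 1.39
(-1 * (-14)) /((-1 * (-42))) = 1 /3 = 0.33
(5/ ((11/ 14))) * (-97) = -6790/ 11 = -617.27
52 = 52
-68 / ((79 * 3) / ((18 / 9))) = -136 / 237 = -0.57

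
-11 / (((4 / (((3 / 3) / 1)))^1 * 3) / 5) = -55 / 12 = -4.58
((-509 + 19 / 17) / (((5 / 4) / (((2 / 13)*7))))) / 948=-40292 / 87295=-0.46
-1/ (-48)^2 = -1/ 2304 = -0.00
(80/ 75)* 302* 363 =584672/ 5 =116934.40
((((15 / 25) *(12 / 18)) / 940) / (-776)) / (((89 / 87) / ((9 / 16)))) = -783 / 2596806400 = -0.00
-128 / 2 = -64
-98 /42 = -7 /3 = -2.33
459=459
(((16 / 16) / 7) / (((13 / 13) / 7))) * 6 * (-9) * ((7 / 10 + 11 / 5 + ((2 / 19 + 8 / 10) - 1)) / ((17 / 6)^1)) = -86346 / 1615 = -53.47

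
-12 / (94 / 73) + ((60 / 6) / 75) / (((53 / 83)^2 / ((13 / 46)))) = -420258811 / 45547935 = -9.23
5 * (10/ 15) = 10/ 3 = 3.33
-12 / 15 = -4 / 5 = -0.80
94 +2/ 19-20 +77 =2871/ 19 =151.11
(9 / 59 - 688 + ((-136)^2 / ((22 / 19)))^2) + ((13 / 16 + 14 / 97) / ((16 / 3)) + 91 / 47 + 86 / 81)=172205995121841427211 / 674888391936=255162182.64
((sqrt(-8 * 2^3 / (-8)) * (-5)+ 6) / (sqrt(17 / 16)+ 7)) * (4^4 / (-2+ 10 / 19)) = -116736 / 767 - 48640 * sqrt(34) / 5369+ 29184 * sqrt(17) / 5369+ 194560 * sqrt(2) / 767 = 176.12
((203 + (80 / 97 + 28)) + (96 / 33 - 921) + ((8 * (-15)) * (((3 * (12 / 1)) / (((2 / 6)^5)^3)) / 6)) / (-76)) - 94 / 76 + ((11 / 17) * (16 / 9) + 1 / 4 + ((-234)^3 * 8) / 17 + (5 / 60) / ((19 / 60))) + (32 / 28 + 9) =11282339234383297 / 86849532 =129906736.11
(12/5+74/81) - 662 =-266768/405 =-658.69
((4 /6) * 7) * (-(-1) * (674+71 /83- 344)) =384454 /249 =1543.99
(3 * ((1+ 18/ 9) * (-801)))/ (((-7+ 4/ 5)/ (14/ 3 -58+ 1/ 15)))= -1919997/ 31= -61935.39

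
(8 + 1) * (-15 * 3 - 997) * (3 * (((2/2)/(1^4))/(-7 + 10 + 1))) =-7033.50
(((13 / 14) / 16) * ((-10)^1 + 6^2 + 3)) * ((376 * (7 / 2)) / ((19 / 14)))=124033 / 76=1632.01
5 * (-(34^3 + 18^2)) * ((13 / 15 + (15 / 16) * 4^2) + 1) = -10025884 / 3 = -3341961.33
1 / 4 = 0.25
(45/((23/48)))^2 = 4665600/529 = 8819.66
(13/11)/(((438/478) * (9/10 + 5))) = 0.22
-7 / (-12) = 7 / 12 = 0.58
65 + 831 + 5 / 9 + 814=15395 / 9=1710.56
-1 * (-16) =16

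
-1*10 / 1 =-10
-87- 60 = -147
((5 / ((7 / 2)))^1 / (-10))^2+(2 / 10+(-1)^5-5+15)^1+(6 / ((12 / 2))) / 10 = 9.32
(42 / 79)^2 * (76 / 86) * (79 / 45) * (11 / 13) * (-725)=-11879560 / 44161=-269.01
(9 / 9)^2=1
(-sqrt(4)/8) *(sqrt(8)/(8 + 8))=-sqrt(2)/32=-0.04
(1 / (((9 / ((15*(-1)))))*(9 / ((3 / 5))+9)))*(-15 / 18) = 25 / 432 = 0.06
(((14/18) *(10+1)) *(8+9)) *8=10472/9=1163.56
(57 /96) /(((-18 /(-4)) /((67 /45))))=1273 /6480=0.20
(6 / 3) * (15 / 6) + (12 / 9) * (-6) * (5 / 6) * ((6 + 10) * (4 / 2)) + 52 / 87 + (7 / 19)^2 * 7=-6494512 / 31407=-206.79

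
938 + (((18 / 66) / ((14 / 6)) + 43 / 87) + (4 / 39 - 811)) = 3707401 / 29029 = 127.71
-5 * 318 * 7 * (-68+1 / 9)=2266810 / 3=755603.33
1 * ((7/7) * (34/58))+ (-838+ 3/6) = -48541/58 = -836.91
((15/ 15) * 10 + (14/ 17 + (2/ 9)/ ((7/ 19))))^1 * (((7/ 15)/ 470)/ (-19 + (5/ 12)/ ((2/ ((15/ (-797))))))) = -39014744/ 65349470925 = -0.00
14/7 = 2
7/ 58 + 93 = 5401/ 58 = 93.12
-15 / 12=-5 / 4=-1.25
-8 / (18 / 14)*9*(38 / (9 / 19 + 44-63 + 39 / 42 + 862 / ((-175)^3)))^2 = -3353904603218750000000 / 12844506800878471161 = -261.12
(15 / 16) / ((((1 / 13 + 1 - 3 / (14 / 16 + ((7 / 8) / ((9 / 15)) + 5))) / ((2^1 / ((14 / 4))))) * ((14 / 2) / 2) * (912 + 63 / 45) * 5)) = 2145 / 42742553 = 0.00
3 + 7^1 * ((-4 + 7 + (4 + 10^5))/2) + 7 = 700069/2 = 350034.50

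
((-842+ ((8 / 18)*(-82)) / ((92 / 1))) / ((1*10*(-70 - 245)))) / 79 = 0.00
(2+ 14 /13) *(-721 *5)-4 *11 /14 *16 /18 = -9086888 /819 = -11095.10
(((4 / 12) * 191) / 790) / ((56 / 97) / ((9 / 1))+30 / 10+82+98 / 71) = 3946251 / 4232887150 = 0.00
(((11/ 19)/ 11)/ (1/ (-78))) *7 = -546/ 19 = -28.74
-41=-41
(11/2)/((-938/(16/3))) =-44/1407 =-0.03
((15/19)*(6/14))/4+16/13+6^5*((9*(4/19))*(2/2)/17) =102051353/117572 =867.99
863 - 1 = 862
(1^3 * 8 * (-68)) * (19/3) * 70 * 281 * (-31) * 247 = 1556737931840/3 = 518912643946.67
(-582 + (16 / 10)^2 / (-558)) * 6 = -3492.03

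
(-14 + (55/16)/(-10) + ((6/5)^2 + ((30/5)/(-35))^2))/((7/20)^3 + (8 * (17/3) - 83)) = 0.34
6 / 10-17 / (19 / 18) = -1473 / 95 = -15.51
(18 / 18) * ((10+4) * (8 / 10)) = 56 / 5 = 11.20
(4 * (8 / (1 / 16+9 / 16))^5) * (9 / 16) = 2415919104 / 3125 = 773094.11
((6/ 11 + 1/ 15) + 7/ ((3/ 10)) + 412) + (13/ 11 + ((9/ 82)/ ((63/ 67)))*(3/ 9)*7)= 5918017/ 13530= 437.40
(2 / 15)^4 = 16 / 50625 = 0.00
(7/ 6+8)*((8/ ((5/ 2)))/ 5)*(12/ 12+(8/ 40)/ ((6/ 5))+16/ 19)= 11.78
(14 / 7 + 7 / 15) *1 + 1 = 52 / 15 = 3.47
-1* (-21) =21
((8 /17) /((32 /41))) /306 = 41 /20808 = 0.00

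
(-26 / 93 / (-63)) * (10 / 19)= 260 / 111321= 0.00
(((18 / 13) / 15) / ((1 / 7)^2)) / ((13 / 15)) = 882 / 169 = 5.22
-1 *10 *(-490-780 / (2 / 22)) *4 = 362800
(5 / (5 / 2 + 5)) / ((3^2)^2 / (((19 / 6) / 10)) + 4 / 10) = 95 / 36507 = 0.00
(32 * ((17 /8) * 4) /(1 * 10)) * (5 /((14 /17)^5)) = 359.04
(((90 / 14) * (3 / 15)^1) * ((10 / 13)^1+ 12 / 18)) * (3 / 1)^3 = 648 / 13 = 49.85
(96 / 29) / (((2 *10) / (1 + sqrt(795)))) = 24 / 145 + 24 *sqrt(795) / 145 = 4.83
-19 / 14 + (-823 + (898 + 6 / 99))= 34051 / 462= 73.70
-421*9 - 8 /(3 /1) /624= -886627 /234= -3789.00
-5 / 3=-1.67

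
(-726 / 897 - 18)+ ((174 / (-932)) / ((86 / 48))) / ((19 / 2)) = -1071214576 / 56917939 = -18.82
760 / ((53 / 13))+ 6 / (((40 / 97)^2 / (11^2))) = 188923751 / 42400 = 4455.75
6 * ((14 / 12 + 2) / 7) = 19 / 7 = 2.71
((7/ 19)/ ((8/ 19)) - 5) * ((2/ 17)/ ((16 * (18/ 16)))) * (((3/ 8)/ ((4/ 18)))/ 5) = -99/ 10880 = -0.01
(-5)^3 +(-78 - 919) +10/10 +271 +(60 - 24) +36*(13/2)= -580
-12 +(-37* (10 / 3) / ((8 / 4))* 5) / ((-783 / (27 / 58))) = -59627 / 5046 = -11.82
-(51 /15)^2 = -289 /25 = -11.56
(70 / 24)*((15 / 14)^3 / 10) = 1125 / 3136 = 0.36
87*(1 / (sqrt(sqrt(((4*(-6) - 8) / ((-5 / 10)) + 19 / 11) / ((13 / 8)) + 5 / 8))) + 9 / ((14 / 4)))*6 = 522*1144^(1 / 4)*46987^(3 / 4) / 46987 + 9396 / 7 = 1548.48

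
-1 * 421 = -421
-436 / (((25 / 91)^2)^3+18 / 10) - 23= -677765990396871 / 2556021985747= -265.16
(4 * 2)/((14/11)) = 44/7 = 6.29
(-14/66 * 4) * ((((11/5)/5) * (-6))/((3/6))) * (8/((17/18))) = 16128/425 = 37.95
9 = 9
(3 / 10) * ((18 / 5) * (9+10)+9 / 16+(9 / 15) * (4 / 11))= 182637 / 8800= 20.75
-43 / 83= -0.52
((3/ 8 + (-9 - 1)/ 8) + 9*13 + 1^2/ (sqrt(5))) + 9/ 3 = sqrt(5)/ 5 + 953/ 8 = 119.57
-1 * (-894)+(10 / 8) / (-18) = 64363 / 72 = 893.93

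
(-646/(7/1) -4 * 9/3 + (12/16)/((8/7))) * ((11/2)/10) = -255343/4480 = -57.00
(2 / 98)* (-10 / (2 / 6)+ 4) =-26 / 49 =-0.53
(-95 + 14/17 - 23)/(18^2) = -166/459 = -0.36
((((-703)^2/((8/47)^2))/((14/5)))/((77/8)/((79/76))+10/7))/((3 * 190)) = 4539205621/4539264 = 999.99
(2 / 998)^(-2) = 249001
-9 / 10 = -0.90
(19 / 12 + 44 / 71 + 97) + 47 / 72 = 510463 / 5112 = 99.86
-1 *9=-9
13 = 13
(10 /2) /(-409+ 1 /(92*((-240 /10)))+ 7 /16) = -11040 /902107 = -0.01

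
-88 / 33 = -8 / 3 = -2.67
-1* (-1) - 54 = -53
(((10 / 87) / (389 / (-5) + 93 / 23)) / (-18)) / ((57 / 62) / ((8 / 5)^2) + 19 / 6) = 1140800 / 46457741871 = 0.00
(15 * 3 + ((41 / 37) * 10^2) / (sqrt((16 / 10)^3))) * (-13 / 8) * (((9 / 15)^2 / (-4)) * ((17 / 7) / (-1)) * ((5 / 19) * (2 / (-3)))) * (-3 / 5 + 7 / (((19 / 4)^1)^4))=-51919937745 * sqrt(10) / 82087634048-2279411901 / 1386615440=-3.64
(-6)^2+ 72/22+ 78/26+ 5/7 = 3310/77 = 42.99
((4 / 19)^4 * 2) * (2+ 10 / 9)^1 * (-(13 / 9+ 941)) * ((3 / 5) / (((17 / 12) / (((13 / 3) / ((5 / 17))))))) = -71.88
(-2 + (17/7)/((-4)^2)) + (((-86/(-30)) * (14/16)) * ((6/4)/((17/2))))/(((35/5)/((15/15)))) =-16993/9520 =-1.78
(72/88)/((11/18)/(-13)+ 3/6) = 1053/583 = 1.81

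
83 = 83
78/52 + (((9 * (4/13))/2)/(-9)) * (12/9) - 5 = -289/78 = -3.71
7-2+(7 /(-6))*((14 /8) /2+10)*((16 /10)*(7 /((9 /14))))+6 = -9452 /45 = -210.04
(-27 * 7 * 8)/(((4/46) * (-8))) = 4347/2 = 2173.50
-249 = -249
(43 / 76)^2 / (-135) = -1849 / 779760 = -0.00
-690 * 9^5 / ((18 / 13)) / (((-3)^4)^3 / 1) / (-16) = 3.46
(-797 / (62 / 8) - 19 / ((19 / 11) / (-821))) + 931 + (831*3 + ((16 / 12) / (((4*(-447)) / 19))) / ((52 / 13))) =2053966199 / 166284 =12352.16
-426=-426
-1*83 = -83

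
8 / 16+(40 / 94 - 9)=-759 / 94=-8.07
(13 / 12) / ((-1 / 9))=-39 / 4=-9.75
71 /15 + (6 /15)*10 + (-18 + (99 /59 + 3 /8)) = -51073 /7080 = -7.21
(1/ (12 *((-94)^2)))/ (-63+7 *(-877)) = -1/ 657610464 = -0.00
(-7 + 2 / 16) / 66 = -5 / 48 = -0.10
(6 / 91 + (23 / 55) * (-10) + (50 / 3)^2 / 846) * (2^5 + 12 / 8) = -483525265 / 3810807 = -126.88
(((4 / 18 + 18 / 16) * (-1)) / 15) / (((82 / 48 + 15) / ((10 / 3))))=-194 / 10827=-0.02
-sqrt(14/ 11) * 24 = -24 * sqrt(154)/ 11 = -27.08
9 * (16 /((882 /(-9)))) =-72 /49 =-1.47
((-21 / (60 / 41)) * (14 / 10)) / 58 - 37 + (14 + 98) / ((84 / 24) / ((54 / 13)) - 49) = -39.67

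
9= 9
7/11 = 0.64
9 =9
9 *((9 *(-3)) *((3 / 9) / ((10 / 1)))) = -81 / 10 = -8.10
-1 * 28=-28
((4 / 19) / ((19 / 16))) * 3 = 192 / 361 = 0.53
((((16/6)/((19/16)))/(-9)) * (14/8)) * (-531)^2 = -2339232/19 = -123117.47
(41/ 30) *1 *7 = 287/ 30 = 9.57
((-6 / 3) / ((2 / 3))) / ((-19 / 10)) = 30 / 19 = 1.58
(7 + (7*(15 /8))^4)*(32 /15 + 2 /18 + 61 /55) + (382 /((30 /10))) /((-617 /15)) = 6226003750507 /62548992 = 99538.03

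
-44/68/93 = -11/1581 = -0.01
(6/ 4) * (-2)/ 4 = -3/ 4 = -0.75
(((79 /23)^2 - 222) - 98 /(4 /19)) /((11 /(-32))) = 11438288 /5819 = 1965.68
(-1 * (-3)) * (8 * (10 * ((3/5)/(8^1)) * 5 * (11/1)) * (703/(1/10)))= 6959700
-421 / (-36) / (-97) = -421 / 3492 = -0.12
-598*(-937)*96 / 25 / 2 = 26895648 / 25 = 1075825.92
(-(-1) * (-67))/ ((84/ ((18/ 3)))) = -67/ 14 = -4.79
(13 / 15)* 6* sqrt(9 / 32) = 39* sqrt(2) / 20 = 2.76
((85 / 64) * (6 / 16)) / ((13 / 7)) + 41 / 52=541 / 512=1.06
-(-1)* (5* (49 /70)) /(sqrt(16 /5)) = 7* sqrt(5) /8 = 1.96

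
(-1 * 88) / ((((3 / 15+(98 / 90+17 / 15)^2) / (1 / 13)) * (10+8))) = -1980 / 27053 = -0.07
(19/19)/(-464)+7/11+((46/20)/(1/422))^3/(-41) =-583366555476983/26158000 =-22301649.80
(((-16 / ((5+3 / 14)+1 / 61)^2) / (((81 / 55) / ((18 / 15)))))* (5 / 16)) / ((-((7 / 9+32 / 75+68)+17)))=501404750 / 290272132683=0.00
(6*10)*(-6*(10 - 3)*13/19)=-32760/19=-1724.21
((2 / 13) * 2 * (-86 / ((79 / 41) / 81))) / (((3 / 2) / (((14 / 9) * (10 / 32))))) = -370230 / 1027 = -360.50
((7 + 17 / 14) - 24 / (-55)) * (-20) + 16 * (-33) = -53978 / 77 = -701.01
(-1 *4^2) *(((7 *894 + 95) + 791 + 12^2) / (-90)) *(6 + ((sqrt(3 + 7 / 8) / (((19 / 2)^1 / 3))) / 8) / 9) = 3644 *sqrt(62) / 2565 + 116608 / 15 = 7785.05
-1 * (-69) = 69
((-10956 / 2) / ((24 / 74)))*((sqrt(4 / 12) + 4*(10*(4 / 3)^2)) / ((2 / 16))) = -9686831.66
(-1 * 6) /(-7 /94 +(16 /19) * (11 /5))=-17860 /5293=-3.37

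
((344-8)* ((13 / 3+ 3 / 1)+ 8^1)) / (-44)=-117.09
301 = 301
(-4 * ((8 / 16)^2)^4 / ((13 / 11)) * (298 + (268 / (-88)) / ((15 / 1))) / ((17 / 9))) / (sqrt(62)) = -294819 * sqrt(62) / 8769280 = -0.26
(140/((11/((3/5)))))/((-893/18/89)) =-13.70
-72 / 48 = -3 / 2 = -1.50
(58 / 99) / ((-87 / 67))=-134 / 297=-0.45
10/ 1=10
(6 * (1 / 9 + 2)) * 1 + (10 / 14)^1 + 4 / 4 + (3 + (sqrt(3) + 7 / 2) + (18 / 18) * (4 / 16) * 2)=sqrt(3) + 449 / 21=23.11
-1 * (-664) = 664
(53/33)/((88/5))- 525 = -524.91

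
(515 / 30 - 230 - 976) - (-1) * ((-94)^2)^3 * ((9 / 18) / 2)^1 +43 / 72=12417655973455 / 72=172467444075.76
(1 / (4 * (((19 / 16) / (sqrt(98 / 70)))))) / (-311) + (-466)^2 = 217156 - 4 * sqrt(35) / 29545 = 217156.00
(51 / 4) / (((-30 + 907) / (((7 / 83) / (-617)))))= -357 / 179648188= -0.00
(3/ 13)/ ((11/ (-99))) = -27/ 13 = -2.08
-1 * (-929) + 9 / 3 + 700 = 1632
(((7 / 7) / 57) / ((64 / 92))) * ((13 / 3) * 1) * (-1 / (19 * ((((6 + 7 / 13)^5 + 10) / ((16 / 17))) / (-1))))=4826809 / 10664210065905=0.00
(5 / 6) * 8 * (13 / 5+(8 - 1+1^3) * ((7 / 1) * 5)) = 1884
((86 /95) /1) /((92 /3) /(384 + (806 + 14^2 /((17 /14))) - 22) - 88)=-291540 /28332971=-0.01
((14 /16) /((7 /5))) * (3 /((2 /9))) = 8.44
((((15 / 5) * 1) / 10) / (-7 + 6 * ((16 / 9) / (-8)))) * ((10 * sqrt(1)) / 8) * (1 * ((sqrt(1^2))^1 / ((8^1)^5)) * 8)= -9 / 819200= -0.00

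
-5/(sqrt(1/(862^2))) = -4310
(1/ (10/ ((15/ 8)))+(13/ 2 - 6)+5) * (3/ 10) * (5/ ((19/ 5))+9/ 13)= 651/ 190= 3.43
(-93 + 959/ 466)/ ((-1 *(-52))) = -42379/ 24232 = -1.75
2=2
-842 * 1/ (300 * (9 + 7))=-421/ 2400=-0.18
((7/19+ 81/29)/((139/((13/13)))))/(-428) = -871/16390046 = -0.00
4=4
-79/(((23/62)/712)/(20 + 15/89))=-70335280/23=-3058055.65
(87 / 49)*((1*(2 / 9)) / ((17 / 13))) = 0.30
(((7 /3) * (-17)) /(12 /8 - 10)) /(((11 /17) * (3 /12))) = 952 /33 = 28.85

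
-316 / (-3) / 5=21.07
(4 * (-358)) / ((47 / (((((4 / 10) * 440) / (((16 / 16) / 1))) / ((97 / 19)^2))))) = -90983552 / 442223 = -205.74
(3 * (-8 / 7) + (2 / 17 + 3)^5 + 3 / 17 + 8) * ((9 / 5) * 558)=300598.27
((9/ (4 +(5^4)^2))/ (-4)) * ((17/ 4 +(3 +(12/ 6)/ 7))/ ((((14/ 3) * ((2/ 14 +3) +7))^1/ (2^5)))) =-5697/ 194142613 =-0.00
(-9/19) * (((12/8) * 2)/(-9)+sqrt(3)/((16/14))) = 3/19-63 * sqrt(3)/152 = -0.56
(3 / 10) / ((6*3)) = 1 / 60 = 0.02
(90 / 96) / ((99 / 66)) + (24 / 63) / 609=64009 / 102312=0.63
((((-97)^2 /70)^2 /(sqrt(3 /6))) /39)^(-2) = 18259605000 /7837433594376961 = 0.00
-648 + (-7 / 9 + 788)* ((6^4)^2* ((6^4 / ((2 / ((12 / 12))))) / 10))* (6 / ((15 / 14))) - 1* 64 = 2399055995416 / 5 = 479811199083.20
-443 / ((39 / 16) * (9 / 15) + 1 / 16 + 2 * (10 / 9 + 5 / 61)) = -9728280 / 85889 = -113.27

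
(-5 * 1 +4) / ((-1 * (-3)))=-1 / 3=-0.33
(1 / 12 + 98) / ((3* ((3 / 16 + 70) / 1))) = 4708 / 10107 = 0.47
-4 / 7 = -0.57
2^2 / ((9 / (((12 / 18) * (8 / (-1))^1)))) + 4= 44 / 27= 1.63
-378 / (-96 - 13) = 378 / 109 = 3.47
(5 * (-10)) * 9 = -450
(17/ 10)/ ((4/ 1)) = 17/ 40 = 0.42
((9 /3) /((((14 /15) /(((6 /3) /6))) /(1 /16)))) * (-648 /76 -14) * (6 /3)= -1605 /532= -3.02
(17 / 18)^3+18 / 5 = 129541 / 29160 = 4.44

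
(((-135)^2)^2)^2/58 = 110324037687890625/58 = 1902138580825700.43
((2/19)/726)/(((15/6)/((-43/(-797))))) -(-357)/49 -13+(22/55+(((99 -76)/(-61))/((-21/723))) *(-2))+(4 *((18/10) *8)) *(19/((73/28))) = 332830059007562/856720752195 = 388.49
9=9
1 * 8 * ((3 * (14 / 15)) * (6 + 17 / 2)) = 324.80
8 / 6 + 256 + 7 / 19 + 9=15202 / 57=266.70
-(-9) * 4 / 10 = 18 / 5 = 3.60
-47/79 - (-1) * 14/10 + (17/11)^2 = 152633/47795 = 3.19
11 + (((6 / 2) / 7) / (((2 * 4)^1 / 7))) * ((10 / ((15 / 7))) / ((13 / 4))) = 150 / 13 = 11.54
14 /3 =4.67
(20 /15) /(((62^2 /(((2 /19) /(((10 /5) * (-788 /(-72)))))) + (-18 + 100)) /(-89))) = -267 /1798696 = -0.00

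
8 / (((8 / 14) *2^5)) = 7 / 16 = 0.44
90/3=30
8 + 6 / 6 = 9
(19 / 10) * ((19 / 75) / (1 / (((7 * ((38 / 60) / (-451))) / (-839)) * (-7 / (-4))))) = 0.00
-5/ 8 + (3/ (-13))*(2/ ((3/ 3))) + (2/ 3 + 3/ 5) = 281/ 1560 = 0.18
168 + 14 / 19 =3206 / 19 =168.74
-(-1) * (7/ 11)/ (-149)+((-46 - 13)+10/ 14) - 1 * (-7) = -588450/ 11473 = -51.29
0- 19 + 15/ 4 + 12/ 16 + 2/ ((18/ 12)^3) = -751/ 54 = -13.91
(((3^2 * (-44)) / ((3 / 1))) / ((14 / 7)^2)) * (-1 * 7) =231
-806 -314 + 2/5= -5598/5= -1119.60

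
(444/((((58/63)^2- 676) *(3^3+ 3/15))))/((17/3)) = -1321677/309771008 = -0.00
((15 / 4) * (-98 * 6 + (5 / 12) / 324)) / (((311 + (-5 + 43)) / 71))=-811579345 / 1809216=-448.58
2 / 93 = 0.02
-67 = -67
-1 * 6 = -6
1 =1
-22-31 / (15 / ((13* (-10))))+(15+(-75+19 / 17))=9577 / 51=187.78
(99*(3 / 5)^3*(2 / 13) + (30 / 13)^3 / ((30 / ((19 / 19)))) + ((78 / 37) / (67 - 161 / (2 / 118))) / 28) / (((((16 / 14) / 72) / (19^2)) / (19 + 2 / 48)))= 272971531267849891 / 170381744000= 1602117.25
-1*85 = -85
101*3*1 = 303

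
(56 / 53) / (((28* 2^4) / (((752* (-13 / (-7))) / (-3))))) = -1222 / 1113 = -1.10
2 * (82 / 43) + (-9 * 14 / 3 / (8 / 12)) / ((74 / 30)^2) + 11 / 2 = -122481 / 117734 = -1.04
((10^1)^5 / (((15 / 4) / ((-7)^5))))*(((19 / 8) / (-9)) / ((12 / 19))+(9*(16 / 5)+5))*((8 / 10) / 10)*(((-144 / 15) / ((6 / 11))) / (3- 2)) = 1706323011008 / 81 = 21065716185.28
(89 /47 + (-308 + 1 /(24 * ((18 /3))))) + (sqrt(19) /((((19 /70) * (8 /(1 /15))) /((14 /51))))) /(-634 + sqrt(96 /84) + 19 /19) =-2071681 /6768 - 72373 * sqrt(19) /5435731470 - 49 * sqrt(266) /8153597205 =-306.10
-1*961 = -961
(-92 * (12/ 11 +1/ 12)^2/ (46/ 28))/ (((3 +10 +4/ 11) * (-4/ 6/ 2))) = 24025/ 1386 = 17.33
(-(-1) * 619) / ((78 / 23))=14237 / 78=182.53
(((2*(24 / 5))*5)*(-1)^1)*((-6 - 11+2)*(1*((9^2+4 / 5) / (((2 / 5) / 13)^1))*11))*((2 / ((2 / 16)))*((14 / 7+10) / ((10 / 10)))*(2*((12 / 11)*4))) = 35281059840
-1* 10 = -10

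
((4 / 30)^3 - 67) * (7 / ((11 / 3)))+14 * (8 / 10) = -1444219 / 12375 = -116.70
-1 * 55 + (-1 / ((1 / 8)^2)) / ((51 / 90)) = -2855 / 17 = -167.94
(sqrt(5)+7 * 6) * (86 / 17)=86 * sqrt(5) / 17+3612 / 17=223.78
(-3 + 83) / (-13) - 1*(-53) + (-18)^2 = 370.85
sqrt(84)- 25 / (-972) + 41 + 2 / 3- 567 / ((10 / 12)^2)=-18827339 / 24300 + 2 * sqrt(21)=-765.62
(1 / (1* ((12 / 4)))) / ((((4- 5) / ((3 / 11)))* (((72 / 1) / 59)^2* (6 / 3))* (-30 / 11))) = 3481 / 311040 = 0.01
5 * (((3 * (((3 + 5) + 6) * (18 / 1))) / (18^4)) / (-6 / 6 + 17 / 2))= 7 / 1458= 0.00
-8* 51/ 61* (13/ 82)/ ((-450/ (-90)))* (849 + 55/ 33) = -2255968/ 12505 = -180.41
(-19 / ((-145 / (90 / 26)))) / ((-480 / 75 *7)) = -855 / 84448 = -0.01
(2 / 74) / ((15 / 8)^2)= 64 / 8325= 0.01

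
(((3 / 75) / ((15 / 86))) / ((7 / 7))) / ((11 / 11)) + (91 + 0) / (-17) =-32663 / 6375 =-5.12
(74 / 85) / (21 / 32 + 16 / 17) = 2368 / 4345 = 0.54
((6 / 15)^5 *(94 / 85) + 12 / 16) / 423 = 808907 / 449437500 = 0.00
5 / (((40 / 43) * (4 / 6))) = 129 / 16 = 8.06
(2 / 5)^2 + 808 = 20204 / 25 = 808.16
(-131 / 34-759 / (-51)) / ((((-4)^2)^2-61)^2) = 5 / 17238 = 0.00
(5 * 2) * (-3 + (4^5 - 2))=10190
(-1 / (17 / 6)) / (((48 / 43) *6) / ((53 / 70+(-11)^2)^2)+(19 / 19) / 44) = -91625181912 / 6017392811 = -15.23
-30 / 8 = -15 / 4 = -3.75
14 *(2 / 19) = 28 / 19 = 1.47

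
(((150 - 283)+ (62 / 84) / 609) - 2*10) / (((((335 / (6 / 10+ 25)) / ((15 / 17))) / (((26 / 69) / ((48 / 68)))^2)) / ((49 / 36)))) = -671236228 / 167753835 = -4.00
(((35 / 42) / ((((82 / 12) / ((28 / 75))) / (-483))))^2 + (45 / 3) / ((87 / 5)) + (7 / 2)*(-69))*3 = 1776410361 / 2437450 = 728.80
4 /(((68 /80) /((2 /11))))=160 /187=0.86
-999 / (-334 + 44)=999 / 290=3.44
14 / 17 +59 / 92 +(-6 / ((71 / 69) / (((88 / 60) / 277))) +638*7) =687073205221 / 153795940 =4467.43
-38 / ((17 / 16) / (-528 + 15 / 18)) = 961552 / 51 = 18853.96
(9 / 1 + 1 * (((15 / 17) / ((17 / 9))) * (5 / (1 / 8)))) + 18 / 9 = 8579 / 289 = 29.69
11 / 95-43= -4074 / 95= -42.88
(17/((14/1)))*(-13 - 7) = -170/7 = -24.29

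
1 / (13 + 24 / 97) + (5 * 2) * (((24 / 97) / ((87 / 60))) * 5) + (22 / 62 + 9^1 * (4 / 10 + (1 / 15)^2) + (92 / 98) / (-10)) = 343397936094 / 27453684475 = 12.51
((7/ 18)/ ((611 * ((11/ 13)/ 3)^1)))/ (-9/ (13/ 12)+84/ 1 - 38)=13/ 217140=0.00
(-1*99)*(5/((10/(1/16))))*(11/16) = -2.13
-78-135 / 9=-93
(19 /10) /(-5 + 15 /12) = -38 /75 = -0.51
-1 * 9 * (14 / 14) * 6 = -54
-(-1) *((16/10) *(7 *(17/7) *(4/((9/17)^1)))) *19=175712/45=3904.71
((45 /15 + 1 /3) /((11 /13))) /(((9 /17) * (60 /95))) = 20995 /1782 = 11.78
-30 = -30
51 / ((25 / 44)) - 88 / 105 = 46684 / 525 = 88.92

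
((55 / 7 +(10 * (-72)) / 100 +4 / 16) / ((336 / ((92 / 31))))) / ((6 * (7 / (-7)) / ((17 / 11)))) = -0.00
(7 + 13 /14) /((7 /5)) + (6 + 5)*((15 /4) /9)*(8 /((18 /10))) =68885 /2646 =26.03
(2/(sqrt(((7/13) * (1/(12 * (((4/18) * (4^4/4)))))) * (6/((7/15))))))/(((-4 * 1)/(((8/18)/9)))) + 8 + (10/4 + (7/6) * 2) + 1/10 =194/15- 32 * sqrt(195)/3645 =12.81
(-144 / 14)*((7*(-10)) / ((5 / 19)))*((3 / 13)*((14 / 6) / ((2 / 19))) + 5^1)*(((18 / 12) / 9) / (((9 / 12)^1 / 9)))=719568 / 13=55351.38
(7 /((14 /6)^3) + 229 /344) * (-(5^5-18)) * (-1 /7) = 63721463 /117992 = 540.05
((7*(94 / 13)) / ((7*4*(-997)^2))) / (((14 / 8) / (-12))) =-1128 / 90454819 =-0.00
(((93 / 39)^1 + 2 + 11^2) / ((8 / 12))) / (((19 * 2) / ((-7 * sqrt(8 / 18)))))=-5705 / 247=-23.10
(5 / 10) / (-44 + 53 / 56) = -0.01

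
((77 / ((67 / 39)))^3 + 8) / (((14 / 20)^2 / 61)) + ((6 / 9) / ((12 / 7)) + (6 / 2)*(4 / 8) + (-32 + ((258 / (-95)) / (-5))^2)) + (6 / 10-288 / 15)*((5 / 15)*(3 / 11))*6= 3690245691488450162407 / 329187171245625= 11210174.68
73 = 73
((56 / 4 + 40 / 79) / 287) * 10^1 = 11460 / 22673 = 0.51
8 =8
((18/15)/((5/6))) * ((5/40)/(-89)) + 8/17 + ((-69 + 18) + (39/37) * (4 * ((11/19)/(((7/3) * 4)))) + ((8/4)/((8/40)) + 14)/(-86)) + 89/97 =-77065396267173/1552753394150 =-49.63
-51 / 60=-17 / 20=-0.85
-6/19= -0.32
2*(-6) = -12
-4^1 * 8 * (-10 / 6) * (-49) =-7840 / 3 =-2613.33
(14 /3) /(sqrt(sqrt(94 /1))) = 7 *94^(3 /4) /141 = 1.50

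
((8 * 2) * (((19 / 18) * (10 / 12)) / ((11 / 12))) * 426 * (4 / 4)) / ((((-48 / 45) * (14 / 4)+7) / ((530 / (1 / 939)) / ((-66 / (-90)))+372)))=8060698046400 / 5929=1359537535.23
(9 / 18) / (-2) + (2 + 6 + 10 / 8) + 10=19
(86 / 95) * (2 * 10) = 344 / 19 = 18.11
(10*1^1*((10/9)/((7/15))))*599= 299500/21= 14261.90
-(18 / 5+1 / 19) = -347 / 95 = -3.65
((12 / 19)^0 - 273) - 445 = -717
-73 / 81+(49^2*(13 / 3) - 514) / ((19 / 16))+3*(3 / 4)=51279791 / 6156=8330.05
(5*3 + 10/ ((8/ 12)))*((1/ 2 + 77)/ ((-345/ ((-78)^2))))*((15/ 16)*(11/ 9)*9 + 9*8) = -310489335/ 92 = -3374884.08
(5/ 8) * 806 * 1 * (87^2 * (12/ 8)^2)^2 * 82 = 383372482006215/ 32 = 11980390062694.22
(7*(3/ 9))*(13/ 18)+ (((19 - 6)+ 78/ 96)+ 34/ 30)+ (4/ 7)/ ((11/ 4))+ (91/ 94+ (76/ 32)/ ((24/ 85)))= 819799693/ 31268160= 26.22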